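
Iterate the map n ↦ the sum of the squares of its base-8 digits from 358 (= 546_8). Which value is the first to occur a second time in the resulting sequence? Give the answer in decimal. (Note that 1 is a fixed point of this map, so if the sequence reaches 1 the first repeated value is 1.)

1

358 = (5,4,6)_8 → 5² + 4² + 6² = 25 + 16 + 36 = 77
77 = (1,1,5)_8 → 1² + 1² + 5² = 1 + 1 + 25 = 27
27 = (3,3)_8 → 3² + 3² = 9 + 9 = 18
18 = (2,2)_8 → 2² + 2² = 4 + 4 = 8
8 = (1,0)_8 → 1² + 0² = 1 + 0 = 1  — reached the fixed point 1.
1 → 1, so 1 is the first repeated value.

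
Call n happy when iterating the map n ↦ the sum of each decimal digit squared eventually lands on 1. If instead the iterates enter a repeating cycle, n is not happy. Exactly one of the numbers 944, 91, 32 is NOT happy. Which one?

944

944: 944 → 113 → 11 → 2 → 4 → 16 → 37 → 58 → 89 → 145 → 42 → 20 → 4  — repeats 4 (not happy)
91: 91 → 82 → 68 → 100 → 1  — reaches 1 (happy)
32: 32 → 13 → 10 → 1  — reaches 1 (happy)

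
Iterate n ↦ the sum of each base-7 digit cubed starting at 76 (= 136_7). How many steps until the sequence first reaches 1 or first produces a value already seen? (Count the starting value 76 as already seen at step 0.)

3

76 = (1,3,6)_7 → 1³ + 3³ + 6³ = 1 + 27 + 216 = 244
244 = (4,6,6)_7 → 4³ + 6³ + 6³ = 64 + 216 + 216 = 496
496 = (1,3,0,6)_7 → 1³ + 3³ + 0³ + 6³ = 1 + 27 + 0 + 216 = 244  — 244 repeats.
That took 3 steps.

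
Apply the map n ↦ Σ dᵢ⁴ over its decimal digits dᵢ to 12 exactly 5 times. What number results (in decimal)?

12 → 1⁴ + 2⁴ = 1 + 16 = 17
17 → 1⁴ + 7⁴ = 1 + 2401 = 2402
2402 → 2⁴ + 4⁴ + 0⁴ + 2⁴ = 16 + 256 + 0 + 16 = 288
288 → 2⁴ + 8⁴ + 8⁴ = 16 + 4096 + 4096 = 8208
8208 → 8⁴ + 2⁴ + 0⁴ + 8⁴ = 4096 + 16 + 0 + 4096 = 8208

8208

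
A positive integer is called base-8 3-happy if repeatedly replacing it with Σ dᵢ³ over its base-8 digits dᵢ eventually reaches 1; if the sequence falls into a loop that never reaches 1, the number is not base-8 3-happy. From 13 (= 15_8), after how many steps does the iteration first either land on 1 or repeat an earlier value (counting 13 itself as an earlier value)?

10

13 = (1,5)_8 → 126
126 = (1,7,6)_8 → 560
560 = (1,0,6,0)_8 → 217
217 = (3,3,1)_8 → 55
55 = (6,7)_8 → 559
559 = (1,0,5,7)_8 → 469
469 = (7,2,5)_8 → 476
476 = (7,3,4)_8 → 434
434 = (6,6,2)_8 → 440
440 = (6,7,0)_8 → 559  — 559 repeats.
That took 10 steps.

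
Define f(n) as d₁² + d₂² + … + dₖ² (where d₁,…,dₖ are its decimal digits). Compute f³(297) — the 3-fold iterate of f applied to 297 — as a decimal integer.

40

297 → 2² + 9² + 7² = 4 + 81 + 49 = 134
134 → 1² + 3² + 4² = 1 + 9 + 16 = 26
26 → 2² + 6² = 4 + 36 = 40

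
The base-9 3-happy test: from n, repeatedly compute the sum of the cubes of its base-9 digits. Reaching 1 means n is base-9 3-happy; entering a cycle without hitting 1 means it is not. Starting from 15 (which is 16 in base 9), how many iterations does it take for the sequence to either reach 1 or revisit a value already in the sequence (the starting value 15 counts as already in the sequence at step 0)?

15 = (1,6)_9 → 1³ + 6³ = 1 + 216 = 217
217 = (2,6,1)_9 → 2³ + 6³ + 1³ = 8 + 216 + 1 = 225
225 = (2,7,0)_9 → 2³ + 7³ + 0³ = 8 + 343 + 0 = 351
351 = (4,3,0)_9 → 4³ + 3³ + 0³ = 64 + 27 + 0 = 91
91 = (1,1,1)_9 → 1³ + 1³ + 1³ = 1 + 1 + 1 = 3
3 = (3)_9 → 3³ = 27
27 = (3,0)_9 → 3³ + 0³ = 27 + 0 = 27  — 27 repeats.
That took 7 steps.

7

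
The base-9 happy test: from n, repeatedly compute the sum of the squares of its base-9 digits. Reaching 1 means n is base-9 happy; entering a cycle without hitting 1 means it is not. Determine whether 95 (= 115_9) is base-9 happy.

base-9 happy

95 = (1,1,5)_9 → 1² + 1² + 5² = 27
27 = (3,0)_9 → 3² + 0² = 9
9 = (1,0)_9 → 1² + 0² = 1  — reached 1.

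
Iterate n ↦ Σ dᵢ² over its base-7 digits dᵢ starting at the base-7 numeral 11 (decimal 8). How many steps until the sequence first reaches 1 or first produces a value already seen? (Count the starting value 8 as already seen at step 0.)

8 = (1,1)_7 → 1² + 1² = 2
2 = (2)_7 → 2² = 4
4 = (4)_7 → 4² = 16
16 = (2,2)_7 → 2² + 2² = 8  — 8 repeats.
That took 4 steps.

4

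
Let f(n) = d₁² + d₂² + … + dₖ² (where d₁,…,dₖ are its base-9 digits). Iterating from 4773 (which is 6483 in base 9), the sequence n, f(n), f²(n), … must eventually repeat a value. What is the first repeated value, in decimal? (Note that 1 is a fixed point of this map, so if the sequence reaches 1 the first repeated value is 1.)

1

4773 = (6,4,8,3)_9 → 6² + 4² + 8² + 3² = 36 + 16 + 64 + 9 = 125
125 = (1,4,8)_9 → 1² + 4² + 8² = 1 + 16 + 64 = 81
81 = (1,0,0)_9 → 1² + 0² + 0² = 1 + 0 + 0 = 1  — reached the fixed point 1.
1 → 1, so 1 is the first repeated value.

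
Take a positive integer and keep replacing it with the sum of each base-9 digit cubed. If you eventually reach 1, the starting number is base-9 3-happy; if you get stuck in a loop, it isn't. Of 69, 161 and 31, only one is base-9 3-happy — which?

69: 69 → 559 → 729 → 1  — reaches 1 (base-9 3-happy)
161: 161 → 1025 → 665 → 1025  — repeats 1025 (not base-9 3-happy)
31: 31 → 91 → 3 → 27 → 27  — repeats 27 (not base-9 3-happy)

69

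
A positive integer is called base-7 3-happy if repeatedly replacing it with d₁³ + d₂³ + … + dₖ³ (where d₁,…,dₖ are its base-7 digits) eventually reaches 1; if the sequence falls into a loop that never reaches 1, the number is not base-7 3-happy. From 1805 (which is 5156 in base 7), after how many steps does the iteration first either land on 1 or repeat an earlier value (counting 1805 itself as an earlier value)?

1805 = (5,1,5,6)_7 → 5³ + 1³ + 5³ + 6³ = 467
467 = (1,2,3,5)_7 → 1³ + 2³ + 3³ + 5³ = 161
161 = (3,2,0)_7 → 3³ + 2³ + 0³ = 35
35 = (5,0)_7 → 5³ + 0³ = 125
125 = (2,3,6)_7 → 2³ + 3³ + 6³ = 251
251 = (5,0,6)_7 → 5³ + 0³ + 6³ = 341
341 = (6,6,5)_7 → 6³ + 6³ + 5³ = 557
557 = (1,4,2,4)_7 → 1³ + 4³ + 2³ + 4³ = 137
137 = (2,5,4)_7 → 2³ + 5³ + 4³ = 197
197 = (4,0,1)_7 → 4³ + 0³ + 1³ = 65
65 = (1,2,2)_7 → 1³ + 2³ + 2³ = 17
17 = (2,3)_7 → 2³ + 3³ = 35  — 35 repeats.
That took 12 steps.

12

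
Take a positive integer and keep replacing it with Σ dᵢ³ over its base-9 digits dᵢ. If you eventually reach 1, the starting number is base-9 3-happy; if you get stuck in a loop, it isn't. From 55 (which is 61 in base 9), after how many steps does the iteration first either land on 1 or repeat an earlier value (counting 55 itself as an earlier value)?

7

55 = (6,1)_9 → 6³ + 1³ = 216 + 1 = 217
217 = (2,6,1)_9 → 2³ + 6³ + 1³ = 8 + 216 + 1 = 225
225 = (2,7,0)_9 → 2³ + 7³ + 0³ = 8 + 343 + 0 = 351
351 = (4,3,0)_9 → 4³ + 3³ + 0³ = 64 + 27 + 0 = 91
91 = (1,1,1)_9 → 1³ + 1³ + 1³ = 1 + 1 + 1 = 3
3 = (3)_9 → 3³ = 27
27 = (3,0)_9 → 3³ + 0³ = 27 + 0 = 27  — 27 repeats.
That took 7 steps.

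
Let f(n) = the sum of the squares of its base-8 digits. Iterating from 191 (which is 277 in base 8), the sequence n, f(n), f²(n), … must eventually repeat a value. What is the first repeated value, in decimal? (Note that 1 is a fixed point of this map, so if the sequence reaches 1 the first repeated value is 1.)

191 = (2,7,7)_8 → 2² + 7² + 7² = 4 + 49 + 49 = 102
102 = (1,4,6)_8 → 1² + 4² + 6² = 1 + 16 + 36 = 53
53 = (6,5)_8 → 6² + 5² = 36 + 25 = 61
61 = (7,5)_8 → 7² + 5² = 49 + 25 = 74
74 = (1,1,2)_8 → 1² + 1² + 2² = 1 + 1 + 4 = 6
6 = (6)_8 → 6² = 36
36 = (4,4)_8 → 4² + 4² = 16 + 16 = 32
32 = (4,0)_8 → 4² + 0² = 16 + 0 = 16
16 = (2,0)_8 → 2² + 0² = 4 + 0 = 4
4 = (4)_8 → 4² = 16  — 16 already appeared earlier.

16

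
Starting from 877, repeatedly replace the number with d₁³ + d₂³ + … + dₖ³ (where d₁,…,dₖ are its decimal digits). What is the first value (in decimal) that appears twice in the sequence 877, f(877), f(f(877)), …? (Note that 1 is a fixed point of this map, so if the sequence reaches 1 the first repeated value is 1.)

877 → 8³ + 7³ + 7³ = 512 + 343 + 343 = 1198
1198 → 1³ + 1³ + 9³ + 8³ = 1 + 1 + 729 + 512 = 1243
1243 → 1³ + 2³ + 4³ + 3³ = 1 + 8 + 64 + 27 = 100
100 → 1³ + 0³ + 0³ = 1 + 0 + 0 = 1  — reached the fixed point 1.
1 → 1, so 1 is the first repeated value.

1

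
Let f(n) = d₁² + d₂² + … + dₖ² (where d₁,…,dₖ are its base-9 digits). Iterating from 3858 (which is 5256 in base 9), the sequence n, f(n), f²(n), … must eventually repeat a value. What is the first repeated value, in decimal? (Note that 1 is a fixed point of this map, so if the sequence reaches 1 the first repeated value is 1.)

3858 = (5,2,5,6)_9 → 5² + 2² + 5² + 6² = 25 + 4 + 25 + 36 = 90
90 = (1,1,0)_9 → 1² + 1² + 0² = 1 + 1 + 0 = 2
2 = (2)_9 → 2² = 4
4 = (4)_9 → 4² = 16
16 = (1,7)_9 → 1² + 7² = 1 + 49 = 50
50 = (5,5)_9 → 5² + 5² = 25 + 25 = 50  — 50 already appeared earlier.

50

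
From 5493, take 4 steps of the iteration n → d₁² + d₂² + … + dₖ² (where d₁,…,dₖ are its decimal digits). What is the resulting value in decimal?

4

5493 → 5² + 4² + 9² + 3² = 131
131 → 1² + 3² + 1² = 11
11 → 1² + 1² = 2
2 → 2² = 4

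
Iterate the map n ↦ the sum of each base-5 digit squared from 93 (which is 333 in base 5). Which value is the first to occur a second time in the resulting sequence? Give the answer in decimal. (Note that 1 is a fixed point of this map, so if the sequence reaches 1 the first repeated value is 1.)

93 = (3,3,3)_5 → 3² + 3² + 3² = 9 + 9 + 9 = 27
27 = (1,0,2)_5 → 1² + 0² + 2² = 1 + 0 + 4 = 5
5 = (1,0)_5 → 1² + 0² = 1 + 0 = 1  — reached the fixed point 1.
1 → 1, so 1 is the first repeated value.

1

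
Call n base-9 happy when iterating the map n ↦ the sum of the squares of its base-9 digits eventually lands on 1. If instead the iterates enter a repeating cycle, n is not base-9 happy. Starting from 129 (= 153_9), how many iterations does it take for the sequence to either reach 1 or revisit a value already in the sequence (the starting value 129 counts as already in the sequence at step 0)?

6

129 = (1,5,3)_9 → 1² + 5² + 3² = 1 + 25 + 9 = 35
35 = (3,8)_9 → 3² + 8² = 9 + 64 = 73
73 = (8,1)_9 → 8² + 1² = 64 + 1 = 65
65 = (7,2)_9 → 7² + 2² = 49 + 4 = 53
53 = (5,8)_9 → 5² + 8² = 25 + 64 = 89
89 = (1,0,8)_9 → 1² + 0² + 8² = 1 + 0 + 64 = 65  — 65 repeats.
That took 6 steps.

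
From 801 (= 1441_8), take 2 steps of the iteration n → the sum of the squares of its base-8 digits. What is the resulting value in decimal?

801 = (1,4,4,1)_8 → 1² + 4² + 4² + 1² = 1 + 16 + 16 + 1 = 34
34 = (4,2)_8 → 4² + 2² = 16 + 4 = 20

20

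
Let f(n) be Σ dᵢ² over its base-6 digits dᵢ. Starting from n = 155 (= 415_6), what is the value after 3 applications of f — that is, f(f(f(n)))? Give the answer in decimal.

4

155 = (4,1,5)_6 → 4² + 1² + 5² = 42
42 = (1,1,0)_6 → 1² + 1² + 0² = 2
2 = (2)_6 → 2² = 4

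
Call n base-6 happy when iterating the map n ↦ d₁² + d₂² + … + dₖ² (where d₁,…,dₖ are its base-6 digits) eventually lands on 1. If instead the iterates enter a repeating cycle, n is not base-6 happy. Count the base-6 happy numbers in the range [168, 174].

168: 168 → 32 → 29 → 41 → 26 → 20 → 13 → 5 → 25 → 17 → 29  — not base-6 happy
169: 169 → 33 → 34 → 41 → 26 → 20 → 13 → 5 → 25 → 17 → 29 → 41  — not base-6 happy
170: 170 → 36 → 1  — base-6 happy
171: 171 → 41 → 26 → 20 → 13 → 5 → 25 → 17 → 29 → 41  — not base-6 happy
172: 172 → 48 → 5 → 25 → 17 → 29 → 41 → 26 → 20 → 13 → 5  — not base-6 happy
173: 173 → 57 → 19 → 10 → 17 → 29 → 41 → 26 → 20 → 13 → 5 → 25 → 17  — not base-6 happy
174: 174 → 41 → 26 → 20 → 13 → 5 → 25 → 17 → 29 → 41  — not base-6 happy
base-6 happy: 170

1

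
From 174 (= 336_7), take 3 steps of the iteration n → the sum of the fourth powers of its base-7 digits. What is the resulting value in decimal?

304

174 = (3,3,6)_7 → 1458
1458 = (4,1,5,2)_7 → 898
898 = (2,4,2,2)_7 → 304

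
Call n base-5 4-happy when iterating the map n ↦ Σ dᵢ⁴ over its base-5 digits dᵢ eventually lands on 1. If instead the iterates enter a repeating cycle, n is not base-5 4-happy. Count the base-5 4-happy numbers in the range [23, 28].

23: 23 → 337 → 129 → 257 → 33 → 83 → 163 → 99 → 593 → 499 → 849 → 595 → 593  — not base-5 4-happy
24: 24 → 512 → 288 → 114 → 528 → 338 → 194 → 354 → 528  — not base-5 4-happy
25: 25 → 1  — base-5 4-happy
26: 26 → 2 → 16 → 82 → 98 → 418 → 244 → 594 → 674 → 514 → 528 → 338 → 194 → 354 → 528  — not base-5 4-happy
27: 27 → 17 → 97 → 353 → 353  — not base-5 4-happy
28: 28 → 82 → 98 → 418 → 244 → 594 → 674 → 514 → 528 → 338 → 194 → 354 → 528  — not base-5 4-happy
base-5 4-happy: 25

1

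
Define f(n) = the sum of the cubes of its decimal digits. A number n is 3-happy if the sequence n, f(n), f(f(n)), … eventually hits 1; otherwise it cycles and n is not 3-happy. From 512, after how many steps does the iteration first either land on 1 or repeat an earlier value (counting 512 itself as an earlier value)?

6

512 → 134
134 → 92
92 → 737
737 → 713
713 → 371
371 → 371  — 371 repeats.
That took 6 steps.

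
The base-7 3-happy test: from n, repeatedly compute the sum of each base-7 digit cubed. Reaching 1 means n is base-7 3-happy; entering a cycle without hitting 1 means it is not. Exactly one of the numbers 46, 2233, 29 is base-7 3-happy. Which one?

46: 46 → 280 → 250 → 250  — repeats 250 (not base-7 3-happy)
2233: 2233 → 307 → 433 → 343 → 1  — reaches 1 (base-7 3-happy)
29: 29 → 65 → 17 → 35 → 125 → 251 → 341 → 557 → 137 → 197 → 65  — repeats 65 (not base-7 3-happy)

2233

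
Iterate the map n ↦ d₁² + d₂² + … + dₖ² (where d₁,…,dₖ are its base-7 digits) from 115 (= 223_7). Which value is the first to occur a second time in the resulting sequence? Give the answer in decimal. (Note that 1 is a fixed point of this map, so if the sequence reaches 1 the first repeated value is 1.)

17

115 = (2,2,3)_7 → 2² + 2² + 3² = 4 + 4 + 9 = 17
17 = (2,3)_7 → 2² + 3² = 4 + 9 = 13
13 = (1,6)_7 → 1² + 6² = 1 + 36 = 37
37 = (5,2)_7 → 5² + 2² = 25 + 4 = 29
29 = (4,1)_7 → 4² + 1² = 16 + 1 = 17  — 17 already appeared earlier.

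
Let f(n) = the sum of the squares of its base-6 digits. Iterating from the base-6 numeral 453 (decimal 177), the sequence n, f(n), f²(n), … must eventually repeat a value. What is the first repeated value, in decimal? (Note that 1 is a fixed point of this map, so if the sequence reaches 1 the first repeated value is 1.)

17

177 = (4,5,3)_6 → 4² + 5² + 3² = 16 + 25 + 9 = 50
50 = (1,2,2)_6 → 1² + 2² + 2² = 1 + 4 + 4 = 9
9 = (1,3)_6 → 1² + 3² = 1 + 9 = 10
10 = (1,4)_6 → 1² + 4² = 1 + 16 = 17
17 = (2,5)_6 → 2² + 5² = 4 + 25 = 29
29 = (4,5)_6 → 4² + 5² = 16 + 25 = 41
41 = (1,0,5)_6 → 1² + 0² + 5² = 1 + 0 + 25 = 26
26 = (4,2)_6 → 4² + 2² = 16 + 4 = 20
20 = (3,2)_6 → 3² + 2² = 9 + 4 = 13
13 = (2,1)_6 → 2² + 1² = 4 + 1 = 5
5 = (5)_6 → 5² = 25
25 = (4,1)_6 → 4² + 1² = 16 + 1 = 17  — 17 already appeared earlier.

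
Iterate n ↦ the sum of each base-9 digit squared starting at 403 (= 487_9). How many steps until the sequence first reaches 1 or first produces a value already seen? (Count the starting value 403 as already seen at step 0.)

403 = (4,8,7)_9 → 4² + 8² + 7² = 16 + 64 + 49 = 129
129 = (1,5,3)_9 → 1² + 5² + 3² = 1 + 25 + 9 = 35
35 = (3,8)_9 → 3² + 8² = 9 + 64 = 73
73 = (8,1)_9 → 8² + 1² = 64 + 1 = 65
65 = (7,2)_9 → 7² + 2² = 49 + 4 = 53
53 = (5,8)_9 → 5² + 8² = 25 + 64 = 89
89 = (1,0,8)_9 → 1² + 0² + 8² = 1 + 0 + 64 = 65  — 65 repeats.
That took 7 steps.

7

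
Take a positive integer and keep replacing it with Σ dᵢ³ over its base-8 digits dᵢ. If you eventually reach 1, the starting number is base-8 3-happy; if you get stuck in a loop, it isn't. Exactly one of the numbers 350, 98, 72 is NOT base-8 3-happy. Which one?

98

350: 350 → 368 → 341 → 258 → 72 → 2 → 8 → 1  — reaches 1 (base-8 3-happy)
98: 98 → 73 → 3 → 27 → 54 → 432 → 432  — repeats 432 (not base-8 3-happy)
72: 72 → 2 → 8 → 1  — reaches 1 (base-8 3-happy)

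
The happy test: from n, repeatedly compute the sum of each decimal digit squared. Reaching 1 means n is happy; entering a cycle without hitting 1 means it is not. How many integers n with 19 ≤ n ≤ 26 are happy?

2

19: 19 → 82 → 68 → 100 → 1  (reaches 1)
20: 20 → 4 → 16 → 37 → 58 → 89 → 145 → 42 → 20  (repeats 20)
21: 21 → 5 → 25 → 29 → 85 → 89 → 145 → 42 → 20 → 4 → 16 → 37 → 58 → 89  (repeats 89)
22: 22 → 8 → 64 → 52 → 29 → 85 → 89 → 145 → 42 → 20 → 4 → 16 → 37 → 58 → 89  (repeats 89)
23: 23 → 13 → 10 → 1  (reaches 1)
24: 24 → 20 → 4 → 16 → 37 → 58 → 89 → 145 → 42 → 20  (repeats 20)
25: 25 → 29 → 85 → 89 → 145 → 42 → 20 → 4 → 16 → 37 → 58 → 89  (repeats 89)
26: 26 → 40 → 16 → 37 → 58 → 89 → 145 → 42 → 20 → 4 → 16  (repeats 16)
happy: 19, 23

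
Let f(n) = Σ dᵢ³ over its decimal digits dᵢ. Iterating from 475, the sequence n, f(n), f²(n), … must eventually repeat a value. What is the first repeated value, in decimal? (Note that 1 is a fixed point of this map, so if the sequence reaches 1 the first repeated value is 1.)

475 → 4³ + 7³ + 5³ = 64 + 343 + 125 = 532
532 → 5³ + 3³ + 2³ = 125 + 27 + 8 = 160
160 → 1³ + 6³ + 0³ = 1 + 216 + 0 = 217
217 → 2³ + 1³ + 7³ = 8 + 1 + 343 = 352
352 → 3³ + 5³ + 2³ = 27 + 125 + 8 = 160  — 160 already appeared earlier.

160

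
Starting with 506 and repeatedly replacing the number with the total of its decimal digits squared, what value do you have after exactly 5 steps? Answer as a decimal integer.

506 → 5² + 0² + 6² = 25 + 0 + 36 = 61
61 → 6² + 1² = 36 + 1 = 37
37 → 3² + 7² = 9 + 49 = 58
58 → 5² + 8² = 25 + 64 = 89
89 → 8² + 9² = 64 + 81 = 145

145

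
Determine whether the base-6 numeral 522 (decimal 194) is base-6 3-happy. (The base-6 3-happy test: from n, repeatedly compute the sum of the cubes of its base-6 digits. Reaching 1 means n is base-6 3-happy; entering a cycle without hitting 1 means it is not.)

194 = (5,2,2)_6 → 141
141 = (3,5,3)_6 → 179
179 = (4,5,5)_6 → 314
314 = (1,2,4,2)_6 → 81
81 = (2,1,3)_6 → 36
36 = (1,0,0)_6 → 1  — reached 1.

base-6 3-happy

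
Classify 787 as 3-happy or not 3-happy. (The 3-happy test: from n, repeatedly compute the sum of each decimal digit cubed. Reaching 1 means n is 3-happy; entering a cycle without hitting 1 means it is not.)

787 → 7³ + 8³ + 7³ = 343 + 512 + 343 = 1198
1198 → 1³ + 1³ + 9³ + 8³ = 1 + 1 + 729 + 512 = 1243
1243 → 1³ + 2³ + 4³ + 3³ = 1 + 8 + 64 + 27 = 100
100 → 1³ + 0³ + 0³ = 1 + 0 + 0 = 1  — reached 1.

3-happy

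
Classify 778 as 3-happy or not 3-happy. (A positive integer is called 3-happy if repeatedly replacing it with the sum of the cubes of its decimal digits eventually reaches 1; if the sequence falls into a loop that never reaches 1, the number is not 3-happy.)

778 → 7³ + 7³ + 8³ = 343 + 343 + 512 = 1198
1198 → 1³ + 1³ + 9³ + 8³ = 1 + 1 + 729 + 512 = 1243
1243 → 1³ + 2³ + 4³ + 3³ = 1 + 8 + 64 + 27 = 100
100 → 1³ + 0³ + 0³ = 1 + 0 + 0 = 1  — reached 1.

3-happy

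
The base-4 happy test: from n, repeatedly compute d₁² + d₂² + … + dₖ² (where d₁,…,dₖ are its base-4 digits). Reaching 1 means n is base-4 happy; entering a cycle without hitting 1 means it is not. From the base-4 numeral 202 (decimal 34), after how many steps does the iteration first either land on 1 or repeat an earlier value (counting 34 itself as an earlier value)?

3

34 = (2,0,2)_4 → 8
8 = (2,0)_4 → 4
4 = (1,0)_4 → 1  — reached 1.
That took 3 steps.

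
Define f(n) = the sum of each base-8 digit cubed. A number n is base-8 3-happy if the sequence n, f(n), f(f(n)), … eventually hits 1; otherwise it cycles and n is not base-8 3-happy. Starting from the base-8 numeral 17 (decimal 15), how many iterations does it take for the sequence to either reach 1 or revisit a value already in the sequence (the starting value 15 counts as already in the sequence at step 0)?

15 = (1,7)_8 → 1³ + 7³ = 1 + 343 = 344
344 = (5,3,0)_8 → 5³ + 3³ + 0³ = 125 + 27 + 0 = 152
152 = (2,3,0)_8 → 2³ + 3³ + 0³ = 8 + 27 + 0 = 35
35 = (4,3)_8 → 4³ + 3³ = 64 + 27 = 91
91 = (1,3,3)_8 → 1³ + 3³ + 3³ = 1 + 27 + 27 = 55
55 = (6,7)_8 → 6³ + 7³ = 216 + 343 = 559
559 = (1,0,5,7)_8 → 1³ + 0³ + 5³ + 7³ = 1 + 0 + 125 + 343 = 469
469 = (7,2,5)_8 → 7³ + 2³ + 5³ = 343 + 8 + 125 = 476
476 = (7,3,4)_8 → 7³ + 3³ + 4³ = 343 + 27 + 64 = 434
434 = (6,6,2)_8 → 6³ + 6³ + 2³ = 216 + 216 + 8 = 440
440 = (6,7,0)_8 → 6³ + 7³ + 0³ = 216 + 343 + 0 = 559  — 559 repeats.
That took 11 steps.

11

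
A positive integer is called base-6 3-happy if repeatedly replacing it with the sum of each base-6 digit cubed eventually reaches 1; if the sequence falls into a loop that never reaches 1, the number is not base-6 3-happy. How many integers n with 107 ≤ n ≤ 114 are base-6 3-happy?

3

107: 107 → 258 → 3 → 27 → 91 → 36 → 1  (reaches 1)
108: 108 → 27 → 91 → 36 → 1  (reaches 1)
109: 109 → 28 → 128 → 62 → 73 → 9 → 28  (repeats 28)
110: 110 → 35 → 250 → 190 → 190  (repeats 190)
111: 111 → 54 → 28 → 128 → 62 → 73 → 9 → 28  (repeats 28)
112: 112 → 91 → 36 → 1  (reaches 1)
113: 113 → 152 → 73 → 9 → 28 → 128 → 62 → 73  (repeats 73)
114: 114 → 28 → 128 → 62 → 73 → 9 → 28  (repeats 28)
base-6 3-happy: 107, 108, 112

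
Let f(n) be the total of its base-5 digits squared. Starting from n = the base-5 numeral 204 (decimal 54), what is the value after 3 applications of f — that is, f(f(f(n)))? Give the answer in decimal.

54 = (2,0,4)_5 → 2² + 0² + 4² = 20
20 = (4,0)_5 → 4² + 0² = 16
16 = (3,1)_5 → 3² + 1² = 10

10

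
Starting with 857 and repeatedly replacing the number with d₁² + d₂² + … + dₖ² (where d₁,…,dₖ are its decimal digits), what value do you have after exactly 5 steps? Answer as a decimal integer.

37

857 → 8² + 5² + 7² = 64 + 25 + 49 = 138
138 → 1² + 3² + 8² = 1 + 9 + 64 = 74
74 → 7² + 4² = 49 + 16 = 65
65 → 6² + 5² = 36 + 25 = 61
61 → 6² + 1² = 36 + 1 = 37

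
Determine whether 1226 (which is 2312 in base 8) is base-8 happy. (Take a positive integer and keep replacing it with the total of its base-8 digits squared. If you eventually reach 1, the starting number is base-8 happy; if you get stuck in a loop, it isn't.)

base-8 happy

1226 = (2,3,1,2)_8 → 18
18 = (2,2)_8 → 8
8 = (1,0)_8 → 1  — reached 1.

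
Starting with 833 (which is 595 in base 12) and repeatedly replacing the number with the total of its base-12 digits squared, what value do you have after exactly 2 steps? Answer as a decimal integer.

833 = (5,9,5)_12 → 131
131 = (10,11)_12 → 221

221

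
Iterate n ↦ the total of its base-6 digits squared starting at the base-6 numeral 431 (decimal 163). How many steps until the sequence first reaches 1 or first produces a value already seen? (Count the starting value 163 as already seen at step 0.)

163 = (4,3,1)_6 → 4² + 3² + 1² = 16 + 9 + 1 = 26
26 = (4,2)_6 → 4² + 2² = 16 + 4 = 20
20 = (3,2)_6 → 3² + 2² = 9 + 4 = 13
13 = (2,1)_6 → 2² + 1² = 4 + 1 = 5
5 = (5)_6 → 5² = 25
25 = (4,1)_6 → 4² + 1² = 16 + 1 = 17
17 = (2,5)_6 → 2² + 5² = 4 + 25 = 29
29 = (4,5)_6 → 4² + 5² = 16 + 25 = 41
41 = (1,0,5)_6 → 1² + 0² + 5² = 1 + 0 + 25 = 26  — 26 repeats.
That took 9 steps.

9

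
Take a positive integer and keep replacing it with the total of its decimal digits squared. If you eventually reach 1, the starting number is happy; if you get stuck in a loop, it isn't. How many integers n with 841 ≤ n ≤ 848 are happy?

1

841: 841 → 81 → 65 → 61 → 37 → 58 → 89 → 145 → 42 → 20 → 4 → 16 → 37  — not happy
842: 842 → 84 → 80 → 64 → 52 → 29 → 85 → 89 → 145 → 42 → 20 → 4 → 16 → 37 → 58 → 89  — not happy
843: 843 → 89 → 145 → 42 → 20 → 4 → 16 → 37 → 58 → 89  — not happy
844: 844 → 96 → 117 → 51 → 26 → 40 → 16 → 37 → 58 → 89 → 145 → 42 → 20 → 4 → 16  — not happy
845: 845 → 105 → 26 → 40 → 16 → 37 → 58 → 89 → 145 → 42 → 20 → 4 → 16  — not happy
846: 846 → 116 → 38 → 73 → 58 → 89 → 145 → 42 → 20 → 4 → 16 → 37 → 58  — not happy
847: 847 → 129 → 86 → 100 → 1  — happy
848: 848 → 144 → 33 → 18 → 65 → 61 → 37 → 58 → 89 → 145 → 42 → 20 → 4 → 16 → 37  — not happy
happy: 847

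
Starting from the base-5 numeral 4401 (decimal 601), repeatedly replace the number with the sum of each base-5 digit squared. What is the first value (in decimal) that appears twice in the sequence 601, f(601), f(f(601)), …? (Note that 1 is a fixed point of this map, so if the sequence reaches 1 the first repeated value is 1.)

601 = (4,4,0,1)_5 → 4² + 4² + 0² + 1² = 16 + 16 + 0 + 1 = 33
33 = (1,1,3)_5 → 1² + 1² + 3² = 1 + 1 + 9 = 11
11 = (2,1)_5 → 2² + 1² = 4 + 1 = 5
5 = (1,0)_5 → 1² + 0² = 1 + 0 = 1  — reached the fixed point 1.
1 → 1, so 1 is the first repeated value.

1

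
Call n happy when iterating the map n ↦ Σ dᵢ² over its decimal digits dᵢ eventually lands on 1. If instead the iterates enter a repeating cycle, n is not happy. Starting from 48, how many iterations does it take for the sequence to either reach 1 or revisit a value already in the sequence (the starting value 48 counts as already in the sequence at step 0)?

14

48 → 80
80 → 64
64 → 52
52 → 29
29 → 85
85 → 89
89 → 145
145 → 42
42 → 20
20 → 4
4 → 16
16 → 37
37 → 58
58 → 89  — 89 repeats.
That took 14 steps.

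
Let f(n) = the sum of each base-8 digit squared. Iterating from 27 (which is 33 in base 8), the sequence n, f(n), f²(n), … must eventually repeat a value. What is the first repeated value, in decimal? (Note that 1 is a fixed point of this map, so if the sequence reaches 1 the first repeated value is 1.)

27 = (3,3)_8 → 3² + 3² = 9 + 9 = 18
18 = (2,2)_8 → 2² + 2² = 4 + 4 = 8
8 = (1,0)_8 → 1² + 0² = 1 + 0 = 1  — reached the fixed point 1.
1 → 1, so 1 is the first repeated value.

1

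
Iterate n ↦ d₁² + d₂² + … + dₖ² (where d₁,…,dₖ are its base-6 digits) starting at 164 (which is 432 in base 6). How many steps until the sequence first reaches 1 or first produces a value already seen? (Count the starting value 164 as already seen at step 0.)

164 = (4,3,2)_6 → 4² + 3² + 2² = 29
29 = (4,5)_6 → 4² + 5² = 41
41 = (1,0,5)_6 → 1² + 0² + 5² = 26
26 = (4,2)_6 → 4² + 2² = 20
20 = (3,2)_6 → 3² + 2² = 13
13 = (2,1)_6 → 2² + 1² = 5
5 = (5)_6 → 5² = 25
25 = (4,1)_6 → 4² + 1² = 17
17 = (2,5)_6 → 2² + 5² = 29  — 29 repeats.
That took 9 steps.

9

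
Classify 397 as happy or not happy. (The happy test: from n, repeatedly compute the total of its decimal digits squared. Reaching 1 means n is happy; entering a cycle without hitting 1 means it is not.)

397 → 139
139 → 91
91 → 82
82 → 68
68 → 100
100 → 1  — reached 1.

happy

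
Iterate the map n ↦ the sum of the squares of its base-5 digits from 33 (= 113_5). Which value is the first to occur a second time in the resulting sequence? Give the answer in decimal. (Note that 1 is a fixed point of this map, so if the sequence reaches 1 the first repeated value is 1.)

33 = (1,1,3)_5 → 11
11 = (2,1)_5 → 5
5 = (1,0)_5 → 1  — reached the fixed point 1.
1 → 1, so 1 is the first repeated value.

1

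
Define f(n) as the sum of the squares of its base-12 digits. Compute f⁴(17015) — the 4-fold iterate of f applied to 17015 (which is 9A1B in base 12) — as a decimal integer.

25

17015 = (9,10,1,11)_12 → 303
303 = (2,1,3)_12 → 14
14 = (1,2)_12 → 5
5 = (5)_12 → 25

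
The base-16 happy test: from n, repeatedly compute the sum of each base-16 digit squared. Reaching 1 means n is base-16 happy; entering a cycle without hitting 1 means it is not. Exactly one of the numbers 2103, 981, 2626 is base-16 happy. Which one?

2103

2103: 2103 → 122 → 149 → 106 → 136 → 128 → 64 → 16 → 1  — reaches 1 (base-16 happy)
981: 981 → 203 → 265 → 82 → 29 → 170 → 200 → 208 → 169 → 181 → 146 → 85 → 50 → 13 → 169  — repeats 169 (not base-16 happy)
2626: 2626 → 120 → 113 → 50 → 13 → 169 → 181 → 146 → 85 → 50  — repeats 50 (not base-16 happy)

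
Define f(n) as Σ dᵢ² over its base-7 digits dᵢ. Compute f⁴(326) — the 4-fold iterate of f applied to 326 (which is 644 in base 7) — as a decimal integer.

40

326 = (6,4,4)_7 → 6² + 4² + 4² = 36 + 16 + 16 = 68
68 = (1,2,5)_7 → 1² + 2² + 5² = 1 + 4 + 25 = 30
30 = (4,2)_7 → 4² + 2² = 16 + 4 = 20
20 = (2,6)_7 → 2² + 6² = 4 + 36 = 40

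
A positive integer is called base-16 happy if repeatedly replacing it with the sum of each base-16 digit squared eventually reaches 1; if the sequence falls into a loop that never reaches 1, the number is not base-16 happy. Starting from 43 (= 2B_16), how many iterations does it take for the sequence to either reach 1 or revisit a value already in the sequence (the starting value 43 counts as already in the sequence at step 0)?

13

43 = (2,11)_16 → 2² + 11² = 125
125 = (7,13)_16 → 7² + 13² = 218
218 = (13,10)_16 → 13² + 10² = 269
269 = (1,0,13)_16 → 1² + 0² + 13² = 170
170 = (10,10)_16 → 10² + 10² = 200
200 = (12,8)_16 → 12² + 8² = 208
208 = (13,0)_16 → 13² + 0² = 169
169 = (10,9)_16 → 10² + 9² = 181
181 = (11,5)_16 → 11² + 5² = 146
146 = (9,2)_16 → 9² + 2² = 85
85 = (5,5)_16 → 5² + 5² = 50
50 = (3,2)_16 → 3² + 2² = 13
13 = (13)_16 → 13² = 169  — 169 repeats.
That took 13 steps.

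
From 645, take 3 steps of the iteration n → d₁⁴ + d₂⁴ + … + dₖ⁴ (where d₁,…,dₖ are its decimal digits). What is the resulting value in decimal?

645 → 6⁴ + 4⁴ + 5⁴ = 1296 + 256 + 625 = 2177
2177 → 2⁴ + 1⁴ + 7⁴ + 7⁴ = 16 + 1 + 2401 + 2401 = 4819
4819 → 4⁴ + 8⁴ + 1⁴ + 9⁴ = 256 + 4096 + 1 + 6561 = 10914

10914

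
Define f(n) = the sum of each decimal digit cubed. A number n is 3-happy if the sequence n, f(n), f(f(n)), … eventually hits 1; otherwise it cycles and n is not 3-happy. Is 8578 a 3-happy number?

not 3-happy

8578 → 8³ + 5³ + 7³ + 8³ = 512 + 125 + 343 + 512 = 1492
1492 → 1³ + 4³ + 9³ + 2³ = 1 + 64 + 729 + 8 = 802
802 → 8³ + 0³ + 2³ = 512 + 0 + 8 = 520
520 → 5³ + 2³ + 0³ = 125 + 8 + 0 = 133
133 → 1³ + 3³ + 3³ = 1 + 27 + 27 = 55
55 → 5³ + 5³ = 125 + 125 = 250
250 → 2³ + 5³ + 0³ = 8 + 125 + 0 = 133  — 133 already seen; the sequence cycles without reaching 1.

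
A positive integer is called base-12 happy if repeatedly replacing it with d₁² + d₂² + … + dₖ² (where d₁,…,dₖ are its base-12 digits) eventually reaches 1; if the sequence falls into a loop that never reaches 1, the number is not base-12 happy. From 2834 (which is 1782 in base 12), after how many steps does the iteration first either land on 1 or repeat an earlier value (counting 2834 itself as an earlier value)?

2834 = (1,7,8,2)_12 → 1² + 7² + 8² + 2² = 118
118 = (9,10)_12 → 9² + 10² = 181
181 = (1,3,1)_12 → 1² + 3² + 1² = 11
11 = (11)_12 → 11² = 121
121 = (10,1)_12 → 10² + 1² = 101
101 = (8,5)_12 → 8² + 5² = 89
89 = (7,5)_12 → 7² + 5² = 74
74 = (6,2)_12 → 6² + 2² = 40
40 = (3,4)_12 → 3² + 4² = 25
25 = (2,1)_12 → 2² + 1² = 5
5 = (5)_12 → 5² = 25  — 25 repeats.
That took 11 steps.

11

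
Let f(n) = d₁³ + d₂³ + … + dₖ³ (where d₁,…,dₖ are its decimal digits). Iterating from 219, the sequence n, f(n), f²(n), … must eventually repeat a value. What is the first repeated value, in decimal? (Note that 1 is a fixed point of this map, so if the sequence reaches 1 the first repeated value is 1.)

219 → 2³ + 1³ + 9³ = 8 + 1 + 729 = 738
738 → 7³ + 3³ + 8³ = 343 + 27 + 512 = 882
882 → 8³ + 8³ + 2³ = 512 + 512 + 8 = 1032
1032 → 1³ + 0³ + 3³ + 2³ = 1 + 0 + 27 + 8 = 36
36 → 3³ + 6³ = 27 + 216 = 243
243 → 2³ + 4³ + 3³ = 8 + 64 + 27 = 99
99 → 9³ + 9³ = 729 + 729 = 1458
1458 → 1³ + 4³ + 5³ + 8³ = 1 + 64 + 125 + 512 = 702
702 → 7³ + 0³ + 2³ = 343 + 0 + 8 = 351
351 → 3³ + 5³ + 1³ = 27 + 125 + 1 = 153
153 → 1³ + 5³ + 3³ = 1 + 125 + 27 = 153  — 153 already appeared earlier.

153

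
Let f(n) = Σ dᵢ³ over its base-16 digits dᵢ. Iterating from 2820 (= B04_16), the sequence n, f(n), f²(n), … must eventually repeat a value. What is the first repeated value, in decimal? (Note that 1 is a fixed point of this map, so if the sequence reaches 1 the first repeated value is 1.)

2820 = (11,0,4)_16 → 11³ + 0³ + 4³ = 1395
1395 = (5,7,3)_16 → 5³ + 7³ + 3³ = 495
495 = (1,14,15)_16 → 1³ + 14³ + 15³ = 6120
6120 = (1,7,14,8)_16 → 1³ + 7³ + 14³ + 8³ = 3600
3600 = (14,1,0)_16 → 14³ + 1³ + 0³ = 2745
2745 = (10,11,9)_16 → 10³ + 11³ + 9³ = 3060
3060 = (11,15,4)_16 → 11³ + 15³ + 4³ = 4770
4770 = (1,2,10,2)_16 → 1³ + 2³ + 10³ + 2³ = 1017
1017 = (3,15,9)_16 → 3³ + 15³ + 9³ = 4131
4131 = (1,0,2,3)_16 → 1³ + 0³ + 2³ + 3³ = 36
36 = (2,4)_16 → 2³ + 4³ = 72
72 = (4,8)_16 → 4³ + 8³ = 576
576 = (2,4,0)_16 → 2³ + 4³ + 0³ = 72  — 72 already appeared earlier.

72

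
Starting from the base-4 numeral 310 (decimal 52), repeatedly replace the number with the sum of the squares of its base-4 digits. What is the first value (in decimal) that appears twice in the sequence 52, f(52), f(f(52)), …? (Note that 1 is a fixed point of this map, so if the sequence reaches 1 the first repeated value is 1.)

1

52 = (3,1,0)_4 → 3² + 1² + 0² = 10
10 = (2,2)_4 → 2² + 2² = 8
8 = (2,0)_4 → 2² + 0² = 4
4 = (1,0)_4 → 1² + 0² = 1  — reached the fixed point 1.
1 → 1, so 1 is the first repeated value.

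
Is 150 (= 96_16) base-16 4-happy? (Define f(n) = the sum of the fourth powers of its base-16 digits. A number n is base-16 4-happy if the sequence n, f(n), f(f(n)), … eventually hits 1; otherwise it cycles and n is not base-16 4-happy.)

base-16 4-happy

150 = (9,6)_16 → 9⁴ + 6⁴ = 7857
7857 = (1,14,11,1)_16 → 1⁴ + 14⁴ + 11⁴ + 1⁴ = 53059
53059 = (12,15,4,3)_16 → 12⁴ + 15⁴ + 4⁴ + 3⁴ = 71698
71698 = (1,1,8,1,2)_16 → 1⁴ + 1⁴ + 8⁴ + 1⁴ + 2⁴ = 4115
4115 = (1,0,1,3)_16 → 1⁴ + 0⁴ + 1⁴ + 3⁴ = 83
83 = (5,3)_16 → 5⁴ + 3⁴ = 706
706 = (2,12,2)_16 → 2⁴ + 12⁴ + 2⁴ = 20768
20768 = (5,1,2,0)_16 → 5⁴ + 1⁴ + 2⁴ + 0⁴ = 642
642 = (2,8,2)_16 → 2⁴ + 8⁴ + 2⁴ = 4128
4128 = (1,0,2,0)_16 → 1⁴ + 0⁴ + 2⁴ + 0⁴ = 17
17 = (1,1)_16 → 1⁴ + 1⁴ = 2
2 = (2)_16 → 2⁴ = 16
16 = (1,0)_16 → 1⁴ + 0⁴ = 1  — reached 1.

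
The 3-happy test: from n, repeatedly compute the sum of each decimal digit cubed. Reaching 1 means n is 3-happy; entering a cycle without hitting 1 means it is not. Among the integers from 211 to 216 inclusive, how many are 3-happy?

1

211: 211 → 10 → 1  (reaches 1)
212: 212 → 17 → 344 → 155 → 251 → 134 → 92 → 737 → 713 → 371 → 371  (repeats 371)
213: 213 → 36 → 243 → 99 → 1458 → 702 → 351 → 153 → 153  (repeats 153)
214: 214 → 73 → 370 → 370  (repeats 370)
215: 215 → 134 → 92 → 737 → 713 → 371 → 371  (repeats 371)
216: 216 → 225 → 141 → 66 → 432 → 99 → 1458 → 702 → 351 → 153 → 153  (repeats 153)
3-happy: 211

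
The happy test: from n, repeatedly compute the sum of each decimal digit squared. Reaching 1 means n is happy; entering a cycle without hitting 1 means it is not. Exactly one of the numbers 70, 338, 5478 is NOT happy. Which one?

70: 70 → 49 → 97 → 130 → 10 → 1  — reaches 1 (happy)
338: 338 → 82 → 68 → 100 → 1  — reaches 1 (happy)
5478: 5478 → 154 → 42 → 20 → 4 → 16 → 37 → 58 → 89 → 145 → 42  — repeats 42 (not happy)

5478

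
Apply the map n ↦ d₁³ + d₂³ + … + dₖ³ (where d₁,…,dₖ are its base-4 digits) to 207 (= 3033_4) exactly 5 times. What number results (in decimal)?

9

207 = (3,0,3,3)_4 → 3³ + 0³ + 3³ + 3³ = 81
81 = (1,1,0,1)_4 → 1³ + 1³ + 0³ + 1³ = 3
3 = (3)_4 → 3³ = 27
27 = (1,2,3)_4 → 1³ + 2³ + 3³ = 36
36 = (2,1,0)_4 → 2³ + 1³ + 0³ = 9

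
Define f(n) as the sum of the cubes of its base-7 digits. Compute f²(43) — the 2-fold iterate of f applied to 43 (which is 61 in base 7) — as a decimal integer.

91

43 = (6,1)_7 → 6³ + 1³ = 217
217 = (4,3,0)_7 → 4³ + 3³ + 0³ = 91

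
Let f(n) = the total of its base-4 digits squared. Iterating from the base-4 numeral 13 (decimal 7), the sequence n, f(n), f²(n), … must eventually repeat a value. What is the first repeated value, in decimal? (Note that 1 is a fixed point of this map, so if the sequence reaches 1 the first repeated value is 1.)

1

7 = (1,3)_4 → 1² + 3² = 10
10 = (2,2)_4 → 2² + 2² = 8
8 = (2,0)_4 → 2² + 0² = 4
4 = (1,0)_4 → 1² + 0² = 1  — reached the fixed point 1.
1 → 1, so 1 is the first repeated value.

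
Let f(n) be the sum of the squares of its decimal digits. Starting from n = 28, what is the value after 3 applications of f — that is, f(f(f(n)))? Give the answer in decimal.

28 → 2² + 8² = 68
68 → 6² + 8² = 100
100 → 1² + 0² + 0² = 1

1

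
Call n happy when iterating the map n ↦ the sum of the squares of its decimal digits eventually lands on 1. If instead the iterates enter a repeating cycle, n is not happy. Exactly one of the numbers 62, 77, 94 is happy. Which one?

94

62: 62 → 40 → 16 → 37 → 58 → 89 → 145 → 42 → 20 → 4 → 16  — repeats 16 (not happy)
77: 77 → 98 → 145 → 42 → 20 → 4 → 16 → 37 → 58 → 89 → 145  — repeats 145 (not happy)
94: 94 → 97 → 130 → 10 → 1  — reaches 1 (happy)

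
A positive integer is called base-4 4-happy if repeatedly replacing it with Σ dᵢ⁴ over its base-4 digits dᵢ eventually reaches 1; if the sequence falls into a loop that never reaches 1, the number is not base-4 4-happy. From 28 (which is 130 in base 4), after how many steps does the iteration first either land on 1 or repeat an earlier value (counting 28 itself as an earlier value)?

6

28 = (1,3,0)_4 → 82
82 = (1,1,0,2)_4 → 18
18 = (1,0,2)_4 → 17
17 = (1,0,1)_4 → 2
2 = (2)_4 → 16
16 = (1,0,0)_4 → 1  — reached 1.
That took 6 steps.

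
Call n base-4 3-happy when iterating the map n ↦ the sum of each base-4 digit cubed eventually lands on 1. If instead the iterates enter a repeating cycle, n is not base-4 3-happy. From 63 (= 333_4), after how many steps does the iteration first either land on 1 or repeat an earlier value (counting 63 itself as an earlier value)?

6

63 = (3,3,3)_4 → 81
81 = (1,1,0,1)_4 → 3
3 = (3)_4 → 27
27 = (1,2,3)_4 → 36
36 = (2,1,0)_4 → 9
9 = (2,1)_4 → 9  — 9 repeats.
That took 6 steps.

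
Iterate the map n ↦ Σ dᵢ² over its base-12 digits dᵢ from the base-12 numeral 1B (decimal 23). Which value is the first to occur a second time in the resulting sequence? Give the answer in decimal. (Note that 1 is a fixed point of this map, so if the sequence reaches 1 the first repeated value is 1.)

104

23 = (1,11)_12 → 1² + 11² = 1 + 121 = 122
122 = (10,2)_12 → 10² + 2² = 100 + 4 = 104
104 = (8,8)_12 → 8² + 8² = 64 + 64 = 128
128 = (10,8)_12 → 10² + 8² = 100 + 64 = 164
164 = (1,1,8)_12 → 1² + 1² + 8² = 1 + 1 + 64 = 66
66 = (5,6)_12 → 5² + 6² = 25 + 36 = 61
61 = (5,1)_12 → 5² + 1² = 25 + 1 = 26
26 = (2,2)_12 → 2² + 2² = 4 + 4 = 8
8 = (8)_12 → 8² = 64
64 = (5,4)_12 → 5² + 4² = 25 + 16 = 41
41 = (3,5)_12 → 3² + 5² = 9 + 25 = 34
34 = (2,10)_12 → 2² + 10² = 4 + 100 = 104  — 104 already appeared earlier.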